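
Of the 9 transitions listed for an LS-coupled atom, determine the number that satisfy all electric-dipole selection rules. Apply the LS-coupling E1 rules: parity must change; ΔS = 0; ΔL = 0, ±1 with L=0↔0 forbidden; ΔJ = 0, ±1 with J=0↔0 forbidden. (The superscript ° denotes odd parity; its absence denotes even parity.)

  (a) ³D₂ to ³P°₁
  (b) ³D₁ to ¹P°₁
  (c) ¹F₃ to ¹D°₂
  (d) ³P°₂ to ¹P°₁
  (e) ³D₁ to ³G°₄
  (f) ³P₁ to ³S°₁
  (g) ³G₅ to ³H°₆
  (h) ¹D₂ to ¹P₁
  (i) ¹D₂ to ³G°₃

(a) allowed
(b) forbidden (ΔS fails)
(c) allowed
(d) forbidden (parity, ΔS fail)
(e) forbidden (ΔL, ΔJ fail)
(f) allowed
(g) allowed
(h) forbidden (parity fails)
(i) forbidden (ΔS, ΔL fail)
Total allowed: 4 of 9.

4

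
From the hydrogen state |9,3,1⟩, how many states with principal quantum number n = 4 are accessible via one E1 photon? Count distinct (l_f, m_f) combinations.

E1 requires Δl = ±1, so l_f ∈ {2, 4}; with 0 ≤ l_f ≤ n_f−1 = 3, the allowed l_f values are {2}.
For l_f = 2: m_f ∈ {m_i−1, m_i, m_i+1} ∩ [−2, 2] = {0, 1, 2} → 3 states.
Total: 3.

3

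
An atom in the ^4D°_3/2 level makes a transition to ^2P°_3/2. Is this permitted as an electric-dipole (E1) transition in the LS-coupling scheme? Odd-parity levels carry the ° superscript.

Initial level: S=3/2, L=2, J=3/2, parity odd. Final level: S=1/2, L=1, J=3/2, parity odd.
Parity must change: odd → odd — ✗.
ΔS = 0: S: 3/2 → 1/2 — ✗.
ΔL = 0, ±1 (not L=0↔0): L: 2 → 1, ΔL = -1 — ✓.
ΔJ = 0, ±1 (not J=0↔0): J: 3/2 → 3/2, ΔJ = +0 — ✓.
Rule(s) violated: parity, ΔS.

forbidden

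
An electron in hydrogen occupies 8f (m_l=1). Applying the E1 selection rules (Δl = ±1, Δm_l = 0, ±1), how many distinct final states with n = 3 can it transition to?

E1 requires Δl = ±1, so l_f ∈ {2, 4}; with 0 ≤ l_f ≤ n_f−1 = 2, the allowed l_f values are {2}.
For l_f = 2: m_f ∈ {m_i−1, m_i, m_i+1} ∩ [−2, 2] = {0, 1, 2} → 3 states.
Total: 3.

3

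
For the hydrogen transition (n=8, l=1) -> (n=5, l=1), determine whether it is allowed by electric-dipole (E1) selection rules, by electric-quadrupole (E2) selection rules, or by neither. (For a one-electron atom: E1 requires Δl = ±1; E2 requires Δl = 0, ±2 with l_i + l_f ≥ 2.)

E2

Δl = 1 − 1 = +0; l_i + l_f = 2.
E1 (Δl = ±1): not satisfied.
E2 (Δl = 0,±2, l_i+l_f ≥ 2): satisfied.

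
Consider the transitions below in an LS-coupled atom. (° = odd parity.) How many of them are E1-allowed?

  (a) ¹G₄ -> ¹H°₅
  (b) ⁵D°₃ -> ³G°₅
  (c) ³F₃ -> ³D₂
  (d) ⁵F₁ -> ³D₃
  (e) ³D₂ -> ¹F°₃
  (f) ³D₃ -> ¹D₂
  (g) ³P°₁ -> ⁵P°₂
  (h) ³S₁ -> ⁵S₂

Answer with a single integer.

(a) allowed
(b) forbidden (parity, ΔS, ΔL, ΔJ fail)
(c) forbidden (parity fails)
(d) forbidden (parity, ΔS, ΔJ fail)
(e) forbidden (ΔS fails)
(f) forbidden (parity, ΔS fail)
(g) forbidden (parity, ΔS fail)
(h) forbidden (parity, ΔS, ΔL fail)
Total allowed: 1 of 8.

1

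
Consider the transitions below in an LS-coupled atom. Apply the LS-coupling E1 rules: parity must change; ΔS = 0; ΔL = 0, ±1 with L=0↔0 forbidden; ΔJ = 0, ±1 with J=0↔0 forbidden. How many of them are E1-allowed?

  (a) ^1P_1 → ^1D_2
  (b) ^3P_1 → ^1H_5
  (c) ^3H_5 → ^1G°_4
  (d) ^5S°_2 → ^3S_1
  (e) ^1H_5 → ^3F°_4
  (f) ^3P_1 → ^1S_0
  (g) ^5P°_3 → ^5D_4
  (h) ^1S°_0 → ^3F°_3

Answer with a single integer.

1

(a) forbidden (parity fails)
(b) forbidden (parity, ΔS, ΔL, ΔJ fail)
(c) forbidden (ΔS fails)
(d) forbidden (ΔS, ΔL fail)
(e) forbidden (ΔS, ΔL fail)
(f) forbidden (parity, ΔS fail)
(g) allowed
(h) forbidden (parity, ΔS, ΔL, ΔJ fail)
Total allowed: 1 of 8.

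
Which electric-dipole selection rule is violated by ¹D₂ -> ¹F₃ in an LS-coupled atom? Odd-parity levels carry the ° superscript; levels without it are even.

Reading off the term symbols: S 0→0, L 2→3, J 2→3, parity even→even.
Parity must change: even → even — fails.
ΔS = 0: S: 0 → 0 — ok.
ΔL = 0, ±1 (not L=0↔0): L: 2 → 3, ΔL = +1 — ok.
ΔJ = 0, ±1 (not J=0↔0): J: 2 → 3, ΔJ = +1 — ok.

parity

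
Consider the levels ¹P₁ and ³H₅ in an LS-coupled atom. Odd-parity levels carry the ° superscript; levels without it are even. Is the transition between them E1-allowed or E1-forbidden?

forbidden

Parity must change: even → even — violated.
ΔS = 0: S: 0 → 1 — violated.
ΔL = 0, ±1 (not L=0↔0): L: 1 → 5, ΔL = +4 — violated.
ΔJ = 0, ±1 (not J=0↔0): J: 1 → 5, ΔJ = +4 — violated.
Rule(s) violated: parity, ΔS, ΔL, ΔJ.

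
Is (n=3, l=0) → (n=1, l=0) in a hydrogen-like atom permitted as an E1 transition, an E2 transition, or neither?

Δl = 0 − 0 = +0; l_i + l_f = 0.
E1 (Δl = ±1): not satisfied.
E2 (Δl = 0,±2, l_i+l_f ≥ 2): not satisfied.

neither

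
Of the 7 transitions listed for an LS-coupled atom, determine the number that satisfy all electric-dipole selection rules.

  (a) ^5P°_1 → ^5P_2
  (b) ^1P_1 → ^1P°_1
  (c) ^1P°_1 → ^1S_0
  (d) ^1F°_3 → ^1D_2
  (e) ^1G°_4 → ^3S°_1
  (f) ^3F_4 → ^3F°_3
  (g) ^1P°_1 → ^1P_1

(a) allowed
(b) allowed
(c) allowed
(d) allowed
(e) forbidden (parity, ΔS, ΔL, ΔJ fail)
(f) allowed
(g) allowed
Total allowed: 6 of 7.

6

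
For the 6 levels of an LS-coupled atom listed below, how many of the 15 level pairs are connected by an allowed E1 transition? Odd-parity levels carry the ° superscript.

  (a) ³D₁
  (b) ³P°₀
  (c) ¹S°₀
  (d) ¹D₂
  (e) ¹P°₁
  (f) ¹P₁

(a)–(b): allowed.
(a)–(c): forbidden (ΔS, ΔL).
(a)–(d): forbidden (parity, ΔS).
(a)–(e): forbidden (ΔS).
(a)–(f): forbidden (parity, ΔS).
(b)–(c): forbidden (parity, ΔS, ΔJ).
(b)–(d): forbidden (ΔS, ΔJ).
(b)–(e): forbidden (parity, ΔS).
(b)–(f): forbidden (ΔS).
(c)–(d): forbidden (ΔL, ΔJ).
(c)–(e): forbidden (parity).
(c)–(f): allowed.
(d)–(e): allowed.
(d)–(f): forbidden (parity).
(e)–(f): allowed.
Allowed pairs: 4 of 15.

4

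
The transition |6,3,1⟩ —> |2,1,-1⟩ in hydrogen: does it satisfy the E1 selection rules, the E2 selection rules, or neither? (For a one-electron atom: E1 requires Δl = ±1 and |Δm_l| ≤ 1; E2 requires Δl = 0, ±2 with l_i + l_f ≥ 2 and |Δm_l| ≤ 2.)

E2

Δl = 1 − 3 = -2; l_i + l_f = 4.
Δm_l = -2.
E1 (Δl = ±1, |Δm_l| ≤ 1): not satisfied.
E2 (Δl = 0,±2, l_i+l_f ≥ 2, |Δm_l| ≤ 2): satisfied.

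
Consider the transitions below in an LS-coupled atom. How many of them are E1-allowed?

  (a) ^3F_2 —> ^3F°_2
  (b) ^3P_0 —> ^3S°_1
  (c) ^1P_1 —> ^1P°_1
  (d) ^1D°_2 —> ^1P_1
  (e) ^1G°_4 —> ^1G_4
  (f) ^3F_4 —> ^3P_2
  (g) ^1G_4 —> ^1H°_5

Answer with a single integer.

(a) allowed
(b) allowed
(c) allowed
(d) allowed
(e) allowed
(f) forbidden (parity, ΔL, ΔJ fail)
(g) allowed
Total allowed: 6 of 7.

6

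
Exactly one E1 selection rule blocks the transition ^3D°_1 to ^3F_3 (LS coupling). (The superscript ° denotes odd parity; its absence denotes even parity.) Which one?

Parity must change: odd → even — ok.
ΔS = 0: S: 1 → 1 — ok.
ΔL = 0, ±1 (not L=0↔0): L: 2 → 3, ΔL = +1 — ok.
ΔJ = 0, ±1 (not J=0↔0): J: 1 → 3, ΔJ = +2 — fails.

the ΔJ = 0, ±1 rule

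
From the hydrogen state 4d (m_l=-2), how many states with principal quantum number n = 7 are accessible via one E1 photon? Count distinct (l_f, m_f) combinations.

E1 requires Δl = ±1, so l_f ∈ {1, 3}; with 0 ≤ l_f ≤ n_f−1 = 6, the allowed l_f values are {1, 3}.
For l_f = 1: m_f ∈ {m_i−1, m_i, m_i+1} ∩ [−1, 1] = {-1} → 1 state.
For l_f = 3: m_f ∈ {m_i−1, m_i, m_i+1} ∩ [−3, 3] = {-3, -2, -1} → 3 states.
Total: 4.

4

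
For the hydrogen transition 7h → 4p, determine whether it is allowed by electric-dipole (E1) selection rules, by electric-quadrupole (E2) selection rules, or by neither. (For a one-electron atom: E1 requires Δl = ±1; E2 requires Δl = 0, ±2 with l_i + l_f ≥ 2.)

Δl = 1 − 5 = -4; l_i + l_f = 6.
E1 (Δl = ±1): not satisfied.
E2 (Δl = 0,±2, l_i+l_f ≥ 2): not satisfied.

neither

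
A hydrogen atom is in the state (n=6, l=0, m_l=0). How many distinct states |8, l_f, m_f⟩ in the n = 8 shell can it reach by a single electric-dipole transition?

3

E1 requires Δl = ±1, so l_f ∈ {-1, 1}; with 0 ≤ l_f ≤ n_f−1 = 7, the allowed l_f values are {1}.
For l_f = 1: m_f ∈ {m_i−1, m_i, m_i+1} ∩ [−1, 1] = {-1, 0, 1} → 3 states.
Total: 3.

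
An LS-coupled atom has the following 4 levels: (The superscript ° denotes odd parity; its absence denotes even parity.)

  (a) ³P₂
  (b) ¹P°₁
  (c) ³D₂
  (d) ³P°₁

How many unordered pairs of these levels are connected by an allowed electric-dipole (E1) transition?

2

(a)–(b): forbidden (ΔS).
(a)–(c): forbidden (parity).
(a)–(d): allowed.
(b)–(c): forbidden (ΔS).
(b)–(d): forbidden (parity, ΔS).
(c)–(d): allowed.
Allowed pairs: 2 of 6.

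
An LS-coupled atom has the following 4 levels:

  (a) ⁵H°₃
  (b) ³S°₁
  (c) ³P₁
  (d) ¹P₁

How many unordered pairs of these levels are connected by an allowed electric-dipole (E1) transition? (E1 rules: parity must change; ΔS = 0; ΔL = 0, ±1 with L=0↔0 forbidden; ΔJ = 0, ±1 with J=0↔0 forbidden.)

(a)–(b): forbidden (parity, ΔS, ΔL, ΔJ).
(a)–(c): forbidden (ΔS, ΔL, ΔJ).
(a)–(d): forbidden (ΔS, ΔL, ΔJ).
(b)–(c): allowed.
(b)–(d): forbidden (ΔS).
(c)–(d): forbidden (parity, ΔS).
Allowed pairs: 1 of 6.

1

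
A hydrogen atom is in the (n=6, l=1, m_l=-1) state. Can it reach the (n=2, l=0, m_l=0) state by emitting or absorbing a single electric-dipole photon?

allowed

l: 1 → 0 (Δl = -1). Δl = ±1 ✓.
m_l: -1 → 0 (Δm_l = +1). |Δm_l| ≤ 1 ✓.
All E1 selection rules are satisfied.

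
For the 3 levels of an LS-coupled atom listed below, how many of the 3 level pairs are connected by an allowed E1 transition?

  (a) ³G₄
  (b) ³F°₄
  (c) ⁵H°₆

1

(a)–(b): allowed.
(a)–(c): forbidden (ΔS, ΔJ).
(b)–(c): forbidden (parity, ΔS, ΔL, ΔJ).
Allowed pairs: 1 of 3.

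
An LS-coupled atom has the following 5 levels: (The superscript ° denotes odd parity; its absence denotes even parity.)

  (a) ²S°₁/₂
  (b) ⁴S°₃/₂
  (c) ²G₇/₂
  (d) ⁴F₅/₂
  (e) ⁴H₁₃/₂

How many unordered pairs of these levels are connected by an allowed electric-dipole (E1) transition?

(a)–(b): forbidden (parity, ΔS, ΔL).
(a)–(c): forbidden (ΔL, ΔJ).
(a)–(d): forbidden (ΔS, ΔL, ΔJ).
(a)–(e): forbidden (ΔS, ΔL, ΔJ).
(b)–(c): forbidden (ΔS, ΔL, ΔJ).
(b)–(d): forbidden (ΔL).
(b)–(e): forbidden (ΔL, ΔJ).
(c)–(d): forbidden (parity, ΔS).
(c)–(e): forbidden (parity, ΔS, ΔJ).
(d)–(e): forbidden (parity, ΔL, ΔJ).
Allowed pairs: 0 of 10.

0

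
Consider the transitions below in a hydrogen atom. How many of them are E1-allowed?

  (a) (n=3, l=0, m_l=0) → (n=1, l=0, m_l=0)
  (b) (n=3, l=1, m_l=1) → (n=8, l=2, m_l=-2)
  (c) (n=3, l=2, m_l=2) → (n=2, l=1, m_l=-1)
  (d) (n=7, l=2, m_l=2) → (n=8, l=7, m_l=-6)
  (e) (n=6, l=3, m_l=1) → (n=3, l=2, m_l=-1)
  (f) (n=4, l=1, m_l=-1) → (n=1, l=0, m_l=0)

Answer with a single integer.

(a) forbidden — Δl = +0 (E1 requires Δl = ±1)
(b) forbidden — Δm_l = -3 (E1 requires Δm_l = 0, ±1)
(c) forbidden — Δm_l = -3 (E1 requires Δm_l = 0, ±1)
(d) forbidden — Δl = +5 (E1 requires Δl = ±1); Δm_l = -8 (E1 requires Δm_l = 0, ±1)
(e) forbidden — Δm_l = -2 (E1 requires Δm_l = 0, ±1)
(f) allowed
Total allowed: 1 of 6.

1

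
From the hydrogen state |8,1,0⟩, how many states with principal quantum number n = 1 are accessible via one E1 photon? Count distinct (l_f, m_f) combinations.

E1 requires Δl = ±1, so l_f ∈ {0, 2}; with 0 ≤ l_f ≤ n_f−1 = 0, the allowed l_f values are {0}.
For l_f = 0: m_f ∈ {m_i−1, m_i, m_i+1} ∩ [−0, 0] = {0} → 1 state.
Total: 1.

1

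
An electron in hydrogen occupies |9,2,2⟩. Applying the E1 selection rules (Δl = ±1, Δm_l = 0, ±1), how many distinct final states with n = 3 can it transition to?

1

E1 requires Δl = ±1, so l_f ∈ {1, 3}; with 0 ≤ l_f ≤ n_f−1 = 2, the allowed l_f values are {1}.
For l_f = 1: m_f ∈ {m_i−1, m_i, m_i+1} ∩ [−1, 1] = {1} → 1 state.
Total: 1.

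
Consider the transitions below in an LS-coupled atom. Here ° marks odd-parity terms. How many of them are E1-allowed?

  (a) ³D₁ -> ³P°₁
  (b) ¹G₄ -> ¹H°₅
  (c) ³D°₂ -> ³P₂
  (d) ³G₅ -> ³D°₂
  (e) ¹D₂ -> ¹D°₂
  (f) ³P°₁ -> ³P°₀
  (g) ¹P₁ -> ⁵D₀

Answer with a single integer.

(a) allowed
(b) allowed
(c) allowed
(d) forbidden (ΔL, ΔJ fail)
(e) allowed
(f) forbidden (parity fails)
(g) forbidden (parity, ΔS fail)
Total allowed: 4 of 7.

4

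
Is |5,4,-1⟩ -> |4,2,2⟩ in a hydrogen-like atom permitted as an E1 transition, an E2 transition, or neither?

Δl = 2 − 4 = -2; l_i + l_f = 6.
Δm_l = +3.
E1 (Δl = ±1, |Δm_l| ≤ 1): not satisfied.
E2 (Δl = 0,±2, l_i+l_f ≥ 2, |Δm_l| ≤ 2): not satisfied.

neither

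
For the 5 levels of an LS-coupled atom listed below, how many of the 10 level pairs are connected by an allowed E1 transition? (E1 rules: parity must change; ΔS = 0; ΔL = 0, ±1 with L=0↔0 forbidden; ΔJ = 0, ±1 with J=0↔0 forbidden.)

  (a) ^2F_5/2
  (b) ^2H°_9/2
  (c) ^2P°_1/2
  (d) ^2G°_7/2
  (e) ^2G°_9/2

1

(a)–(b): forbidden (ΔL, ΔJ).
(a)–(c): forbidden (ΔL, ΔJ).
(a)–(d): allowed.
(a)–(e): forbidden (ΔJ).
(b)–(c): forbidden (parity, ΔL, ΔJ).
(b)–(d): forbidden (parity).
(b)–(e): forbidden (parity).
(c)–(d): forbidden (parity, ΔL, ΔJ).
(c)–(e): forbidden (parity, ΔL, ΔJ).
(d)–(e): forbidden (parity).
Allowed pairs: 1 of 10.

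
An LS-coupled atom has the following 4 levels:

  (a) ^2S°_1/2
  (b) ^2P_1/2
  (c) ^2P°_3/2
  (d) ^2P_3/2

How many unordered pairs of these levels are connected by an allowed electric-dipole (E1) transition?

4

(a)–(b): allowed.
(a)–(c): forbidden (parity).
(a)–(d): allowed.
(b)–(c): allowed.
(b)–(d): forbidden (parity).
(c)–(d): allowed.
Allowed pairs: 4 of 6.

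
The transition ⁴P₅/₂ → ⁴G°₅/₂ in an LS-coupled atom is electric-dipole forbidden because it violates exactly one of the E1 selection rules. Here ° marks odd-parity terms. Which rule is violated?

the ΔL = 0, ±1 rule

Reading off the term symbols: S 3/2→3/2, L 1→4, J 5/2→5/2, parity even→odd.
Parity must change: even → odd — ✓.
ΔS = 0: S: 3/2 → 3/2 — ✓.
ΔL = 0, ±1 (not L=0↔0): L: 1 → 4, ΔL = +3 — ✗.
ΔJ = 0, ±1 (not J=0↔0): J: 5/2 → 5/2, ΔJ = +0 — ✓.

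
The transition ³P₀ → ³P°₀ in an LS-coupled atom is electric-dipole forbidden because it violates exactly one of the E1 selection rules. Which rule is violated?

the J=0 ↔ J=0 exclusion

ΔL = 0, ±1 (not L=0↔0): L: 1 → 1, ΔL = +0 — ok.
Parity must change: even → odd — ok.
ΔS = 0: S: 1 → 1 — ok.
ΔJ = 0, ±1 (not J=0↔0): J: 0 → 0, ΔJ = +0 — fails.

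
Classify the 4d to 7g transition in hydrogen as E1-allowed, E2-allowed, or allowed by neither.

Δl = 4 − 2 = +2; l_i + l_f = 6.
E1 (Δl = ±1): not satisfied.
E2 (Δl = 0,±2, l_i+l_f ≥ 2): satisfied.

E2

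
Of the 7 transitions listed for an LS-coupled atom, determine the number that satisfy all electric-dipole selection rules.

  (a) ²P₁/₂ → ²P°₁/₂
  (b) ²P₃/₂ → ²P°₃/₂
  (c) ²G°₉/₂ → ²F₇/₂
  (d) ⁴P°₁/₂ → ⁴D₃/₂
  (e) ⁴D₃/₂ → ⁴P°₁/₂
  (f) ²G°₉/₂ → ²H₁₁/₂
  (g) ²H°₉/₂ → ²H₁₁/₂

7

(a) allowed
(b) allowed
(c) allowed
(d) allowed
(e) allowed
(f) allowed
(g) allowed
Total allowed: 7 of 7.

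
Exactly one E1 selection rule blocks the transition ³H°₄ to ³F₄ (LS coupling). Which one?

the ΔL = 0, ±1 rule

Initial level: S=1, L=5, J=4, parity odd. Final level: S=1, L=3, J=4, parity even.
Parity must change: odd → even — ✓.
ΔS = 0: S: 1 → 1 — ✓.
ΔL = 0, ±1 (not L=0↔0): L: 5 → 3, ΔL = -2 — ✗.
ΔJ = 0, ±1 (not J=0↔0): J: 4 → 4, ΔJ = +0 — ✓.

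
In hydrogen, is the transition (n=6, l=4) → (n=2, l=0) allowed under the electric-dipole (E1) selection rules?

forbidden

l: 4 → 0 (Δl = -4). Δl = ±1 fails.
The transition is electric-dipole forbidden.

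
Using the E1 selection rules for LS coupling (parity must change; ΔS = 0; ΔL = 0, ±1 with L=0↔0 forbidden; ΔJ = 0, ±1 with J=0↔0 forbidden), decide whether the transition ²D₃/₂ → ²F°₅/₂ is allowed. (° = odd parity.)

ΔS = 0: S: 1/2 → 1/2 — ok.
ΔJ = 0, ±1 (not J=0↔0): J: 3/2 → 5/2, ΔJ = +1 — ok.
Parity must change: even → odd — ok.
ΔL = 0, ±1 (not L=0↔0): L: 2 → 3, ΔL = +1 — ok.
All four E1 rules are satisfied.

allowed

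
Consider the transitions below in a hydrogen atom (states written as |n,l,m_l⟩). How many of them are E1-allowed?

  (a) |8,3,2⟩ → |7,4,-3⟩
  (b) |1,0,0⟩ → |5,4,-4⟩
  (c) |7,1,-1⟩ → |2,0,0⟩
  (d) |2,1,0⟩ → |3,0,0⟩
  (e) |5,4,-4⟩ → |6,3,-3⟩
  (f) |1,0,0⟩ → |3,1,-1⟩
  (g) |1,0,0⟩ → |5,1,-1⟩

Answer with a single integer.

5

(a) forbidden — Δm_l = -5 (E1 requires Δm_l = 0, ±1)
(b) forbidden — Δl = +4 (E1 requires Δl = ±1); Δm_l = -4 (E1 requires Δm_l = 0, ±1)
(c) allowed
(d) allowed
(e) allowed
(f) allowed
(g) allowed
Total allowed: 5 of 7.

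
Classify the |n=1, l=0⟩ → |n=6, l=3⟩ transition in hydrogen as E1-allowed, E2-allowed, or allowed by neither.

neither

Δl = 3 − 0 = +3; l_i + l_f = 3.
E1 (Δl = ±1): not satisfied.
E2 (Δl = 0,±2, l_i+l_f ≥ 2): not satisfied.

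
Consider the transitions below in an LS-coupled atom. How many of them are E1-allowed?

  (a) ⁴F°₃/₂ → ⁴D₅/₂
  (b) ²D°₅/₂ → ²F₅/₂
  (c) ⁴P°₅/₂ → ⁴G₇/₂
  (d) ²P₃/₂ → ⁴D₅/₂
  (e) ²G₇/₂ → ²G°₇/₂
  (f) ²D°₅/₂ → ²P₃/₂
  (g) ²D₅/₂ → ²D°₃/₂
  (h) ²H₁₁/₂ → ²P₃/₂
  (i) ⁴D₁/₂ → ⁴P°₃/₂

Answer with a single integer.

6

(a) allowed
(b) allowed
(c) forbidden (ΔL fails)
(d) forbidden (parity, ΔS fail)
(e) allowed
(f) allowed
(g) allowed
(h) forbidden (parity, ΔL, ΔJ fail)
(i) allowed
Total allowed: 6 of 9.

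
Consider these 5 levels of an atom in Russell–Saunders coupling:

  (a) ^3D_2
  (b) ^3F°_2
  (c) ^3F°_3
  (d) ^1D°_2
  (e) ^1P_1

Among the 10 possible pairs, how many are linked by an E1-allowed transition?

(a)–(b): allowed.
(a)–(c): allowed.
(a)–(d): forbidden (ΔS).
(a)–(e): forbidden (parity, ΔS).
(b)–(c): forbidden (parity).
(b)–(d): forbidden (parity, ΔS).
(b)–(e): forbidden (ΔS, ΔL).
(c)–(d): forbidden (parity, ΔS).
(c)–(e): forbidden (ΔS, ΔL, ΔJ).
(d)–(e): allowed.
Allowed pairs: 3 of 10.

3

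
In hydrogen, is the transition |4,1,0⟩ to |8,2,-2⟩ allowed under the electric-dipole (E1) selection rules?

Δl = 2 − 1 = +1; the E1 rule Δl = ±1 is satisfied.
m_l: 0 → -2 (Δm_l = -2). |Δm_l| ≤ 1 violated.
The transition is electric-dipole forbidden.

forbidden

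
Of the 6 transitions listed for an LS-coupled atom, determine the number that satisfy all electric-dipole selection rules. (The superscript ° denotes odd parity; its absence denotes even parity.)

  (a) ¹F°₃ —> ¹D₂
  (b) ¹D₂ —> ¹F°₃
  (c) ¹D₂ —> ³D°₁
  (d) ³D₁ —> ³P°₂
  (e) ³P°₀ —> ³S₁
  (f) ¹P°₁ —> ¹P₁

5

(a) allowed
(b) allowed
(c) forbidden (ΔS fails)
(d) allowed
(e) allowed
(f) allowed
Total allowed: 5 of 6.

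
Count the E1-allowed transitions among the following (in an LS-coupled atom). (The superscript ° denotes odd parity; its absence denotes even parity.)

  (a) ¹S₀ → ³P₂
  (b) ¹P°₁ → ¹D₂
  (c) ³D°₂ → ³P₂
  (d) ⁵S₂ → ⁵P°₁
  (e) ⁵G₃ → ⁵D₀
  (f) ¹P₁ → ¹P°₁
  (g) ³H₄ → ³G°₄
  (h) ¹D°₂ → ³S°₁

(a) forbidden (parity, ΔS, ΔJ fail)
(b) allowed
(c) allowed
(d) allowed
(e) forbidden (parity, ΔL, ΔJ fail)
(f) allowed
(g) allowed
(h) forbidden (parity, ΔS, ΔL fail)
Total allowed: 5 of 8.

5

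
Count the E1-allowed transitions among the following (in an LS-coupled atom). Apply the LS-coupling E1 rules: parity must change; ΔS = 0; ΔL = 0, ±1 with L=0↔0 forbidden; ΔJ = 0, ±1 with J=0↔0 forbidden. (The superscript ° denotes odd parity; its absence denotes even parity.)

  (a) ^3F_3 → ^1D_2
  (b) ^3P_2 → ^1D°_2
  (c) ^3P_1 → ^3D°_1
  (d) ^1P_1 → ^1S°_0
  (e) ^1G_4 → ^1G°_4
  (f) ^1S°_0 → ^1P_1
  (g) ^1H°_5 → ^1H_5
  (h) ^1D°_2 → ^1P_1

(a) forbidden (parity, ΔS fail)
(b) forbidden (ΔS fails)
(c) allowed
(d) allowed
(e) allowed
(f) allowed
(g) allowed
(h) allowed
Total allowed: 6 of 8.

6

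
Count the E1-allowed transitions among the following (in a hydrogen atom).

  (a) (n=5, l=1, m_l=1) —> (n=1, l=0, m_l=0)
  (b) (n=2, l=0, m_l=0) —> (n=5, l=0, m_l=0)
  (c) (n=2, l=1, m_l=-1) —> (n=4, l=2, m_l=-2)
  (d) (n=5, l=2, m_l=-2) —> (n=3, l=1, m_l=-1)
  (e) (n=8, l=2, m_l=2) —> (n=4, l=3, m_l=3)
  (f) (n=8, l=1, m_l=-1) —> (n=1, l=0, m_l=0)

5

(a) allowed
(b) forbidden — Δl = +0 (E1 requires Δl = ±1)
(c) allowed
(d) allowed
(e) allowed
(f) allowed
Total allowed: 5 of 6.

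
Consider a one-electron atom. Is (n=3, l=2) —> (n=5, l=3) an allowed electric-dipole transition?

Δl = 3 − 2 = +1; the E1 rule Δl = ±1 is satisfied.
All E1 selection rules are satisfied.

allowed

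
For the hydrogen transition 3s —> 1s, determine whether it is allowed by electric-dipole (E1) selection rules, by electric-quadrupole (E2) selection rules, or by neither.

neither

Δl = 0 − 0 = +0; l_i + l_f = 0.
E1 (Δl = ±1): not satisfied.
E2 (Δl = 0,±2, l_i+l_f ≥ 2): not satisfied.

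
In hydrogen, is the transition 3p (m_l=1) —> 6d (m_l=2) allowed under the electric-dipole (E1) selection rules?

Initial l = 1, final l = 2, so Δl = +1. E1 requires Δl = ±1: passes.
m_l: 1 → 2 (Δm_l = +1). |Δm_l| ≤ 1 passes.
All E1 selection rules are satisfied.

allowed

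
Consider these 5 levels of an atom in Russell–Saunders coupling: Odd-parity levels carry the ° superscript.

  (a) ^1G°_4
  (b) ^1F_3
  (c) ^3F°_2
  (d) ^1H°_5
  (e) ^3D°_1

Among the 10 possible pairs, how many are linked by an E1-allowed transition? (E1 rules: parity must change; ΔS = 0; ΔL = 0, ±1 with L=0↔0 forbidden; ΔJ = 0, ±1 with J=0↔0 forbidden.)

(a)–(b): allowed.
(a)–(c): forbidden (parity, ΔS, ΔJ).
(a)–(d): forbidden (parity).
(a)–(e): forbidden (parity, ΔS, ΔL, ΔJ).
(b)–(c): forbidden (ΔS).
(b)–(d): forbidden (ΔL, ΔJ).
(b)–(e): forbidden (ΔS, ΔJ).
(c)–(d): forbidden (parity, ΔS, ΔL, ΔJ).
(c)–(e): forbidden (parity).
(d)–(e): forbidden (parity, ΔS, ΔL, ΔJ).
Allowed pairs: 1 of 10.

1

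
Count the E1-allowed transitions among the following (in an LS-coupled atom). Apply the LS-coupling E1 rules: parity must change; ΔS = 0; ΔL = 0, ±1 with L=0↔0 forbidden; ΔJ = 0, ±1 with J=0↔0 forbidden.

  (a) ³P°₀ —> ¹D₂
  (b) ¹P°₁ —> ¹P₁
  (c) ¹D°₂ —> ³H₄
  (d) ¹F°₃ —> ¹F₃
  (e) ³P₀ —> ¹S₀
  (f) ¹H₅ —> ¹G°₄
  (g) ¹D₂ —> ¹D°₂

(a) forbidden (ΔS, ΔJ fail)
(b) allowed
(c) forbidden (ΔS, ΔL, ΔJ fail)
(d) allowed
(e) forbidden (parity, ΔS, ΔJ fail)
(f) allowed
(g) allowed
Total allowed: 4 of 7.

4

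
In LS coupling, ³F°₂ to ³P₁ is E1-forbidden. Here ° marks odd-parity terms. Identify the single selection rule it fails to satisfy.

Initial level: S=1, L=3, J=2, parity odd. Final level: S=1, L=1, J=1, parity even.
ΔL = 0, ±1 (not L=0↔0): L: 3 → 1, ΔL = -2 — fails.
ΔS = 0: S: 1 → 1 — passes.
ΔJ = 0, ±1 (not J=0↔0): J: 2 → 1, ΔJ = -1 — passes.
Parity must change: odd → even — passes.

the ΔL = 0, ±1 rule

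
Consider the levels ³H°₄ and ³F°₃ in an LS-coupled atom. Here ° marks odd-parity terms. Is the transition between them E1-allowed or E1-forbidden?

forbidden

Reading off the term symbols: S 1→1, L 5→3, J 4→3, parity odd→odd.
ΔJ = 0, ±1 (not J=0↔0): J: 4 → 3, ΔJ = -1 — ok.
ΔS = 0: S: 1 → 1 — ok.
ΔL = 0, ±1 (not L=0↔0): L: 5 → 3, ΔL = -2 — fails.
Parity must change: odd → odd — fails.
Rule(s) violated: parity, ΔL.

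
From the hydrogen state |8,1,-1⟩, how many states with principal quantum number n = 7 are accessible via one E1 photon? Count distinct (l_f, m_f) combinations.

4

E1 requires Δl = ±1, so l_f ∈ {0, 2}; with 0 ≤ l_f ≤ n_f−1 = 6, the allowed l_f values are {0, 2}.
For l_f = 0: m_f ∈ {m_i−1, m_i, m_i+1} ∩ [−0, 0] = {0} → 1 state.
For l_f = 2: m_f ∈ {m_i−1, m_i, m_i+1} ∩ [−2, 2] = {-2, -1, 0} → 3 states.
Total: 4.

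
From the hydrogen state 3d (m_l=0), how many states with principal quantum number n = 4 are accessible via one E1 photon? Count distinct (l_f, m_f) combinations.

6

E1 requires Δl = ±1, so l_f ∈ {1, 3}; with 0 ≤ l_f ≤ n_f−1 = 3, the allowed l_f values are {1, 3}.
For l_f = 1: m_f ∈ {m_i−1, m_i, m_i+1} ∩ [−1, 1] = {-1, 0, 1} → 3 states.
For l_f = 3: m_f ∈ {m_i−1, m_i, m_i+1} ∩ [−3, 3] = {-1, 0, 1} → 3 states.
Total: 6.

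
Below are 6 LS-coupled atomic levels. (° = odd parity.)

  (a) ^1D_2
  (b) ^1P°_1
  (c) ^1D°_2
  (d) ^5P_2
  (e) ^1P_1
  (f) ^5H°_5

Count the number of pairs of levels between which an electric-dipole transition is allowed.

(a)–(b): allowed.
(a)–(c): allowed.
(a)–(d): forbidden (parity, ΔS).
(a)–(e): forbidden (parity).
(a)–(f): forbidden (ΔS, ΔL, ΔJ).
(b)–(c): forbidden (parity).
(b)–(d): forbidden (ΔS).
(b)–(e): allowed.
(b)–(f): forbidden (parity, ΔS, ΔL, ΔJ).
(c)–(d): forbidden (ΔS).
(c)–(e): allowed.
(c)–(f): forbidden (parity, ΔS, ΔL, ΔJ).
(d)–(e): forbidden (parity, ΔS).
(d)–(f): forbidden (ΔL, ΔJ).
(e)–(f): forbidden (ΔS, ΔL, ΔJ).
Allowed pairs: 4 of 15.

4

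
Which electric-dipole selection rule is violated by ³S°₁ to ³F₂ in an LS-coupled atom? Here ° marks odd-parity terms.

the ΔL = 0, ±1 rule

Initial level: S=1, L=0, J=1, parity odd. Final level: S=1, L=3, J=2, parity even.
Parity must change: odd → even — ok.
ΔS = 0: S: 1 → 1 — ok.
ΔL = 0, ±1 (not L=0↔0): L: 0 → 3, ΔL = +3 — fails.
ΔJ = 0, ±1 (not J=0↔0): J: 1 → 2, ΔJ = +1 — ok.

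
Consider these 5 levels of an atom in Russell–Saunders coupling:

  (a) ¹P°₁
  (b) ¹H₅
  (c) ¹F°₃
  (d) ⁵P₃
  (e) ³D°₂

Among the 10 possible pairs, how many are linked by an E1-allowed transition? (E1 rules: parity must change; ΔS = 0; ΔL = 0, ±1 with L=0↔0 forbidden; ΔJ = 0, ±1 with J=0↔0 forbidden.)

0

(a)–(b): forbidden (ΔL, ΔJ).
(a)–(c): forbidden (parity, ΔL, ΔJ).
(a)–(d): forbidden (ΔS, ΔJ).
(a)–(e): forbidden (parity, ΔS).
(b)–(c): forbidden (ΔL, ΔJ).
(b)–(d): forbidden (parity, ΔS, ΔL, ΔJ).
(b)–(e): forbidden (ΔS, ΔL, ΔJ).
(c)–(d): forbidden (ΔS, ΔL).
(c)–(e): forbidden (parity, ΔS).
(d)–(e): forbidden (ΔS).
Allowed pairs: 0 of 10.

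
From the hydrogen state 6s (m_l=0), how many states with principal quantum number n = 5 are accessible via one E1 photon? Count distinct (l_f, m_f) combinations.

E1 requires Δl = ±1, so l_f ∈ {-1, 1}; with 0 ≤ l_f ≤ n_f−1 = 4, the allowed l_f values are {1}.
For l_f = 1: m_f ∈ {m_i−1, m_i, m_i+1} ∩ [−1, 1] = {-1, 0, 1} → 3 states.
Total: 3.

3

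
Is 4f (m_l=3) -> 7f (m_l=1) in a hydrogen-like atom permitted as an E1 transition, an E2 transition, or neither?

Δl = 3 − 3 = +0; l_i + l_f = 6.
Δm_l = -2.
E1 (Δl = ±1, |Δm_l| ≤ 1): not satisfied.
E2 (Δl = 0,±2, l_i+l_f ≥ 2, |Δm_l| ≤ 2): satisfied.

E2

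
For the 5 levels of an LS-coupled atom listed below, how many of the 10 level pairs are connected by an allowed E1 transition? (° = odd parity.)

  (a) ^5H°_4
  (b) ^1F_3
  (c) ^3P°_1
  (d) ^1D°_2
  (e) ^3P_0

(a)–(b): forbidden (ΔS, ΔL).
(a)–(c): forbidden (parity, ΔS, ΔL, ΔJ).
(a)–(d): forbidden (parity, ΔS, ΔL, ΔJ).
(a)–(e): forbidden (ΔS, ΔL, ΔJ).
(b)–(c): forbidden (ΔS, ΔL, ΔJ).
(b)–(d): allowed.
(b)–(e): forbidden (parity, ΔS, ΔL, ΔJ).
(c)–(d): forbidden (parity, ΔS).
(c)–(e): allowed.
(d)–(e): forbidden (ΔS, ΔJ).
Allowed pairs: 2 of 10.

2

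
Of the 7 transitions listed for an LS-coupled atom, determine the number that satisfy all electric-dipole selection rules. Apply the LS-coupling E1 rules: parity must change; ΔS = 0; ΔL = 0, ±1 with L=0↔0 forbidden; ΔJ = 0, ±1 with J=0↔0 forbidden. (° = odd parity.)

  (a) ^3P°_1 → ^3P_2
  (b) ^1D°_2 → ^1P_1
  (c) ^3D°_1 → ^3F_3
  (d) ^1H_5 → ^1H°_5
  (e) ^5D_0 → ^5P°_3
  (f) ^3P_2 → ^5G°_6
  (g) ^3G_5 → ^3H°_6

(a) allowed
(b) allowed
(c) forbidden (ΔJ fails)
(d) allowed
(e) forbidden (ΔJ fails)
(f) forbidden (ΔS, ΔL, ΔJ fail)
(g) allowed
Total allowed: 4 of 7.

4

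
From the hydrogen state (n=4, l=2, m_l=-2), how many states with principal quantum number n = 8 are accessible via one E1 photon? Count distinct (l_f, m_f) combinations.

E1 requires Δl = ±1, so l_f ∈ {1, 3}; with 0 ≤ l_f ≤ n_f−1 = 7, the allowed l_f values are {1, 3}.
For l_f = 1: m_f ∈ {m_i−1, m_i, m_i+1} ∩ [−1, 1] = {-1} → 1 state.
For l_f = 3: m_f ∈ {m_i−1, m_i, m_i+1} ∩ [−3, 3] = {-3, -2, -1} → 3 states.
Total: 4.

4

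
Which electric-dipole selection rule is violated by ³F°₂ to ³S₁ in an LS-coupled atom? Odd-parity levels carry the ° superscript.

Reading off the term symbols: S 1→1, L 3→0, J 2→1, parity odd→even.
Parity must change: odd → even — passes.
ΔS = 0: S: 1 → 1 — passes.
ΔL = 0, ±1 (not L=0↔0): L: 3 → 0, ΔL = -3 — fails.
ΔJ = 0, ±1 (not J=0↔0): J: 2 → 1, ΔJ = -1 — passes.

the ΔL = 0, ±1 rule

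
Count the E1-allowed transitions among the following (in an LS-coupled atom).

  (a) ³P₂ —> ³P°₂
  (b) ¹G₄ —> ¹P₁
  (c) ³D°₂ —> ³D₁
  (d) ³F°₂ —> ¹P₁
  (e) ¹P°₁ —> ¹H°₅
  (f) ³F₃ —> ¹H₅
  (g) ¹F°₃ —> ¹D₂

3

(a) allowed
(b) forbidden (parity, ΔL, ΔJ fail)
(c) allowed
(d) forbidden (ΔS, ΔL fail)
(e) forbidden (parity, ΔL, ΔJ fail)
(f) forbidden (parity, ΔS, ΔL, ΔJ fail)
(g) allowed
Total allowed: 3 of 7.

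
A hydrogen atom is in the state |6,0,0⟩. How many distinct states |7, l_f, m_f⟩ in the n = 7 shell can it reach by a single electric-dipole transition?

3

E1 requires Δl = ±1, so l_f ∈ {-1, 1}; with 0 ≤ l_f ≤ n_f−1 = 6, the allowed l_f values are {1}.
For l_f = 1: m_f ∈ {m_i−1, m_i, m_i+1} ∩ [−1, 1] = {-1, 0, 1} → 3 states.
Total: 3.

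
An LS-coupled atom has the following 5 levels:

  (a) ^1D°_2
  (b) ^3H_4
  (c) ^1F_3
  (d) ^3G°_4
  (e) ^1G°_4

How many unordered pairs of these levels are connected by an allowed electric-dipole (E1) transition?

3

(a)–(b): forbidden (ΔS, ΔL, ΔJ).
(a)–(c): allowed.
(a)–(d): forbidden (parity, ΔS, ΔL, ΔJ).
(a)–(e): forbidden (parity, ΔL, ΔJ).
(b)–(c): forbidden (parity, ΔS, ΔL).
(b)–(d): allowed.
(b)–(e): forbidden (ΔS).
(c)–(d): forbidden (ΔS).
(c)–(e): allowed.
(d)–(e): forbidden (parity, ΔS).
Allowed pairs: 3 of 10.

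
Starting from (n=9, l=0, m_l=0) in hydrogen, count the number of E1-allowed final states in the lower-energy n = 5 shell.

3

E1 requires Δl = ±1, so l_f ∈ {-1, 1}; with 0 ≤ l_f ≤ n_f−1 = 4, the allowed l_f values are {1}.
For l_f = 1: m_f ∈ {m_i−1, m_i, m_i+1} ∩ [−1, 1] = {-1, 0, 1} → 3 states.
Total: 3.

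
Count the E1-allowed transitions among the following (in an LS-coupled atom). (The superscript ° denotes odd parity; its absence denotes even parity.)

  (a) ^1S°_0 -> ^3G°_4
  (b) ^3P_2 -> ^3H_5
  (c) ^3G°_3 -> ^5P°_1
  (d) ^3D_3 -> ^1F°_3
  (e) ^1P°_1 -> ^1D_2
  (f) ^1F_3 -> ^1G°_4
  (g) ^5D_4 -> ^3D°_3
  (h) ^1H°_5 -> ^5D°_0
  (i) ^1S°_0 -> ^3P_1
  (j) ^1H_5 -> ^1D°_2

(a) forbidden (parity, ΔS, ΔL, ΔJ fail)
(b) forbidden (parity, ΔL, ΔJ fail)
(c) forbidden (parity, ΔS, ΔL, ΔJ fail)
(d) forbidden (ΔS fails)
(e) allowed
(f) allowed
(g) forbidden (ΔS fails)
(h) forbidden (parity, ΔS, ΔL, ΔJ fail)
(i) forbidden (ΔS fails)
(j) forbidden (ΔL, ΔJ fail)
Total allowed: 2 of 10.

2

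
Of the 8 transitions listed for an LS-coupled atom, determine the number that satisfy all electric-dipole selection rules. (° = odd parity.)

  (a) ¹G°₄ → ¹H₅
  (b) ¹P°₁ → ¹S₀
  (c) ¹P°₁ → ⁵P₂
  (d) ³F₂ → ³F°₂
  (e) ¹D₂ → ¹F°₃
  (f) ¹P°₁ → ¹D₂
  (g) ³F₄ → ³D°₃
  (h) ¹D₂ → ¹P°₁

7

(a) allowed
(b) allowed
(c) forbidden (ΔS fails)
(d) allowed
(e) allowed
(f) allowed
(g) allowed
(h) allowed
Total allowed: 7 of 8.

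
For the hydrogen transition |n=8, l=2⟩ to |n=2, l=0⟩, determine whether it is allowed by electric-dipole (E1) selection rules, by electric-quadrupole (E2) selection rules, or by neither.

E2

Δl = 0 − 2 = -2; l_i + l_f = 2.
E1 (Δl = ±1): not satisfied.
E2 (Δl = 0,±2, l_i+l_f ≥ 2): satisfied.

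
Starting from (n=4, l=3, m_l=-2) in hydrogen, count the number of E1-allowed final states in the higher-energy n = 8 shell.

5

E1 requires Δl = ±1, so l_f ∈ {2, 4}; with 0 ≤ l_f ≤ n_f−1 = 7, the allowed l_f values are {2, 4}.
For l_f = 2: m_f ∈ {m_i−1, m_i, m_i+1} ∩ [−2, 2] = {-2, -1} → 2 states.
For l_f = 4: m_f ∈ {m_i−1, m_i, m_i+1} ∩ [−4, 4] = {-3, -2, -1} → 3 states.
Total: 5.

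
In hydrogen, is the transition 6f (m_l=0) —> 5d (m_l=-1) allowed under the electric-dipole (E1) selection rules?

l: 3 → 2 (Δl = -1). Δl = ±1 ok.
Δm_l = -1 − (0) = -1. E1 requires Δm_l = 0, ±1: ok.
All E1 selection rules are satisfied.

allowed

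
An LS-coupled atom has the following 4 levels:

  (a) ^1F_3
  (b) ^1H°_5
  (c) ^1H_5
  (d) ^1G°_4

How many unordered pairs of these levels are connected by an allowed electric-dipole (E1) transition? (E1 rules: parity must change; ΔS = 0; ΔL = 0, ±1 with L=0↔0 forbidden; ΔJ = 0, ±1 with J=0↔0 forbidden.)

(a)–(b): forbidden (ΔL, ΔJ).
(a)–(c): forbidden (parity, ΔL, ΔJ).
(a)–(d): allowed.
(b)–(c): allowed.
(b)–(d): forbidden (parity).
(c)–(d): allowed.
Allowed pairs: 3 of 6.

3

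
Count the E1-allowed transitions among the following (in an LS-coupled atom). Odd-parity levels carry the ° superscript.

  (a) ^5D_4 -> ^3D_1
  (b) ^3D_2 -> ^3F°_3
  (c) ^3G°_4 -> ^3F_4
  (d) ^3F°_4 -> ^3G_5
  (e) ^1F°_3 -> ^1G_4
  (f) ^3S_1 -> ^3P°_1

(a) forbidden (parity, ΔS, ΔJ fail)
(b) allowed
(c) allowed
(d) allowed
(e) allowed
(f) allowed
Total allowed: 5 of 6.

5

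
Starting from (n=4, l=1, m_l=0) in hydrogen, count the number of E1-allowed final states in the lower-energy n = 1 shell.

1

E1 requires Δl = ±1, so l_f ∈ {0, 2}; with 0 ≤ l_f ≤ n_f−1 = 0, the allowed l_f values are {0}.
For l_f = 0: m_f ∈ {m_i−1, m_i, m_i+1} ∩ [−0, 0] = {0} → 1 state.
Total: 1.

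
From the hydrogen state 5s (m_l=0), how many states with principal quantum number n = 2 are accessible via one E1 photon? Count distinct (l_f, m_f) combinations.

3

E1 requires Δl = ±1, so l_f ∈ {-1, 1}; with 0 ≤ l_f ≤ n_f−1 = 1, the allowed l_f values are {1}.
For l_f = 1: m_f ∈ {m_i−1, m_i, m_i+1} ∩ [−1, 1] = {-1, 0, 1} → 3 states.
Total: 3.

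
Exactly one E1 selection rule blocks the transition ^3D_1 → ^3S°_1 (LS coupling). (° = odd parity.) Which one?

Parity must change: even → odd — ok.
ΔS = 0: S: 1 → 1 — ok.
ΔL = 0, ±1 (not L=0↔0): L: 2 → 0, ΔL = -2 — fails.
ΔJ = 0, ±1 (not J=0↔0): J: 1 → 1, ΔJ = +0 — ok.

the ΔL = 0, ±1 rule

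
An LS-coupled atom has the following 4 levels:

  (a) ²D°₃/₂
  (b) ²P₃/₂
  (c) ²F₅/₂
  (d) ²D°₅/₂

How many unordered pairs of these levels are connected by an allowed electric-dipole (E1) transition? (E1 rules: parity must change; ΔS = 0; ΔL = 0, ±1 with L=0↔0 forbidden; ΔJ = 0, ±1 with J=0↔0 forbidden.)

4

(a)–(b): allowed.
(a)–(c): allowed.
(a)–(d): forbidden (parity).
(b)–(c): forbidden (parity, ΔL).
(b)–(d): allowed.
(c)–(d): allowed.
Allowed pairs: 4 of 6.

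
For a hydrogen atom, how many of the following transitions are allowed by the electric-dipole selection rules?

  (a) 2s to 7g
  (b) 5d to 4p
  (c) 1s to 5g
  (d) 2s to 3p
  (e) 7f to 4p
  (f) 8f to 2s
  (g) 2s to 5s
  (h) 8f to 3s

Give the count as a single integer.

2

(a) forbidden — Δl = +4 (E1 requires Δl = ±1)
(b) allowed
(c) forbidden — Δl = +4 (E1 requires Δl = ±1)
(d) allowed
(e) forbidden — Δl = -2 (E1 requires Δl = ±1)
(f) forbidden — Δl = -3 (E1 requires Δl = ±1)
(g) forbidden — Δl = +0 (E1 requires Δl = ±1)
(h) forbidden — Δl = -3 (E1 requires Δl = ±1)
Total allowed: 2 of 8.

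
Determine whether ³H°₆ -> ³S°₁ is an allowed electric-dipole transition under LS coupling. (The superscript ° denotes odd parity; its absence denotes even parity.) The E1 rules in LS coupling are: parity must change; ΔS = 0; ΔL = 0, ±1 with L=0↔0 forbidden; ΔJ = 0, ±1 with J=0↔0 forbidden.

Initial level: S=1, L=5, J=6, parity odd. Final level: S=1, L=0, J=1, parity odd.
Parity must change: odd → odd — violated.
ΔS = 0: S: 1 → 1 — satisfied.
ΔL = 0, ±1 (not L=0↔0): L: 5 → 0, ΔL = -5 — violated.
ΔJ = 0, ±1 (not J=0↔0): J: 6 → 1, ΔJ = -5 — violated.
Rule(s) violated: parity, ΔL, ΔJ.

forbidden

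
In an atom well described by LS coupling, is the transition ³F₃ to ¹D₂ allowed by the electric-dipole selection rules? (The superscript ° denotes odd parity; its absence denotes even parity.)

forbidden

Initial level: S=1, L=3, J=3, parity even. Final level: S=0, L=2, J=2, parity even.
ΔS = 0: S: 1 → 0 — fails.
Parity must change: even → even — fails.
ΔL = 0, ±1 (not L=0↔0): L: 3 → 2, ΔL = -1 — passes.
ΔJ = 0, ±1 (not J=0↔0): J: 3 → 2, ΔJ = -1 — passes.
Rule(s) violated: parity, ΔS.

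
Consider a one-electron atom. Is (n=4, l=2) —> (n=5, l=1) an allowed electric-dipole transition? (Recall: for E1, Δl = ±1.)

Δl = 1 − 2 = -1; the E1 rule Δl = ±1 is satisfied.
All E1 selection rules are satisfied.

allowed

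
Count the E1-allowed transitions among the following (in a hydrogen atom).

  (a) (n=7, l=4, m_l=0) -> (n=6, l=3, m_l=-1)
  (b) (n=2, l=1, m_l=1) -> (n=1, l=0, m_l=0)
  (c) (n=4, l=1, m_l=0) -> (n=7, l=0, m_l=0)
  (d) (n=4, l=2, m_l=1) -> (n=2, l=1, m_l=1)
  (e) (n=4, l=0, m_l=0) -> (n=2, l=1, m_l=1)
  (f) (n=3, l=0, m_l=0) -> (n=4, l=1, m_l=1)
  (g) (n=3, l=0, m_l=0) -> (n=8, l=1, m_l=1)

(a) allowed
(b) allowed
(c) allowed
(d) allowed
(e) allowed
(f) allowed
(g) allowed
Total allowed: 7 of 7.

7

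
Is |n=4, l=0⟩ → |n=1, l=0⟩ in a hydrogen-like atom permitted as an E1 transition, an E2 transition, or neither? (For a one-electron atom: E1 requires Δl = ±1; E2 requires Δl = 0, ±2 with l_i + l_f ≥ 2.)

neither

Δl = 0 − 0 = +0; l_i + l_f = 0.
E1 (Δl = ±1): not satisfied.
E2 (Δl = 0,±2, l_i+l_f ≥ 2): not satisfied.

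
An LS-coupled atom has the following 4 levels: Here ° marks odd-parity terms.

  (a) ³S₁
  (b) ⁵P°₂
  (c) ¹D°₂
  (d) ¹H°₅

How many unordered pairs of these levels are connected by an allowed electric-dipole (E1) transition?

0

(a)–(b): forbidden (ΔS).
(a)–(c): forbidden (ΔS, ΔL).
(a)–(d): forbidden (ΔS, ΔL, ΔJ).
(b)–(c): forbidden (parity, ΔS).
(b)–(d): forbidden (parity, ΔS, ΔL, ΔJ).
(c)–(d): forbidden (parity, ΔL, ΔJ).
Allowed pairs: 0 of 6.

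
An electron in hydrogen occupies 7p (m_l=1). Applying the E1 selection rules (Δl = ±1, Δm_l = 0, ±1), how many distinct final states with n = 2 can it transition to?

1

E1 requires Δl = ±1, so l_f ∈ {0, 2}; with 0 ≤ l_f ≤ n_f−1 = 1, the allowed l_f values are {0}.
For l_f = 0: m_f ∈ {m_i−1, m_i, m_i+1} ∩ [−0, 0] = {0} → 1 state.
Total: 1.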